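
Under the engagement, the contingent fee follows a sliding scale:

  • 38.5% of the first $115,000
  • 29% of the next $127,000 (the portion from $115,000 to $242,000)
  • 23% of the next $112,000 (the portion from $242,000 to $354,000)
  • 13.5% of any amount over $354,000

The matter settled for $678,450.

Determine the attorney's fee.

First $115,000 at 38.5% = $44,275.00
Next $127,000 at 29% = $36,830.00
Next $112,000 at 23% = $25,760.00
Remaining $324,450 at 13.5% = $43,800.75
Fee: $44,275.00 + $36,830.00 + $25,760.00 + $43,800.75 = $150,665.75

$150,665.75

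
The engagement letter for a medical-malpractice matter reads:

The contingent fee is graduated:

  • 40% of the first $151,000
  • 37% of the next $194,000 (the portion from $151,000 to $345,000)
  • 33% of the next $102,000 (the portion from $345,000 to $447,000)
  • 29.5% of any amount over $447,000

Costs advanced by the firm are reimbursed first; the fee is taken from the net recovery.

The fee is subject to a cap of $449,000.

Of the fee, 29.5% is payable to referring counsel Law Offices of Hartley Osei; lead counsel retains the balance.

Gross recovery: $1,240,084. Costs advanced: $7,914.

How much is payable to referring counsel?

$117,252.22

Fee base (net of costs): $1,240,084 − $7,914 = $1,232,170
First $151,000 at 40% = $60,400.00
Next $194,000 at 37% = $71,780.00
Next $102,000 at 33% = $33,660.00
Remaining $785,170 at 29.5% = $231,625.15
Fee: $60,400.00 + $71,780.00 + $33,660.00 + $231,625.15 = $397,465.15
$397,465.15 is under the $449,000 cap.
Referral share: 29.5% of $397,465.15 = $117,252.22; lead counsel retains $397,465.15 − $117,252.22 = $280,212.93.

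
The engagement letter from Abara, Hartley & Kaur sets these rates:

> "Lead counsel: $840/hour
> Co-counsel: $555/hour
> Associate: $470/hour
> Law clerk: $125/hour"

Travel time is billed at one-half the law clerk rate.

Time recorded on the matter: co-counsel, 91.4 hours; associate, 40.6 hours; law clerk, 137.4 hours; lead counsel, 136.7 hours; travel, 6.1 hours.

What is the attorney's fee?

$202,193.25

Lead counsel: 136.7 × $840 = $114,828.00
Co-counsel: 91.4 × $555 = $50,727.00
Associate: 40.6 × $470 = $19,082.00
Law clerk: 137.4 × $125 = $17,175.00
Subtotal: $114,828.00 + $50,727.00 + $19,082.00 + $17,175.00 = $201,812.00
Travel: 6.1 × ($125 ÷ 2) = 6.1 × $62.50 = $381.25
Total: $201,812.00 + $381.25 = $202,193.25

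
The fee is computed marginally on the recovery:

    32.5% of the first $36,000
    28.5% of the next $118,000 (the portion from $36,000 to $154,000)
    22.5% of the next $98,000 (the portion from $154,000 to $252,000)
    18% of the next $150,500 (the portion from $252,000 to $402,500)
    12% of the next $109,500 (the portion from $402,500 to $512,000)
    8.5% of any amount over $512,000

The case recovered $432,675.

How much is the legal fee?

First $36,000 at 32.5% = $11,700.00
Next $118,000 at 28.5% = $33,630.00
Next $98,000 at 22.5% = $22,050.00
Next $150,500 at 18% = $27,090.00
Remaining $30,175 at 12% = $3,621.00
Fee: $11,700.00 + $33,630.00 + $22,050.00 + $27,090.00 + $3,621.00 = $98,091.00

$98,091.00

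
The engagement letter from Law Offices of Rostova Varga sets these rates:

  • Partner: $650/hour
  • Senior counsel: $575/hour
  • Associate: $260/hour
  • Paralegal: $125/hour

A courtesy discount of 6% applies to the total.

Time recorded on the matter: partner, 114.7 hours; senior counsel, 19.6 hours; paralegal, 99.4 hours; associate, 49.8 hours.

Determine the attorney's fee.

Partner: 114.7 × $650 = $74,555.00
Senior counsel: 19.6 × $575 = $11,270.00
Associate: 49.8 × $260 = $12,948.00
Paralegal: 99.4 × $125 = $12,425.00
Subtotal: $111,198.00
Less 6% discount: −$6,671.88
Total: $111,198.00 − $6,671.88 = $104,526.12

$104,526.12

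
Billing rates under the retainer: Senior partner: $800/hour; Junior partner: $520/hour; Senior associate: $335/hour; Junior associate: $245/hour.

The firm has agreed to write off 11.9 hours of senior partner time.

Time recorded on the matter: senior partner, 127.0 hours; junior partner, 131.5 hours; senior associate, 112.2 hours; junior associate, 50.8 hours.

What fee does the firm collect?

$210,493.00

Senior partner: 127.0 × $800 = $101,600.00
Junior partner: 131.5 × $520 = $68,380.00
Senior associate: 112.2 × $335 = $37,587.00
Junior associate: 50.8 × $245 = $12,446.00
Subtotal: $220,013.00
Write-off: 11.9 × $800 = $9,520.00
Total: $220,013.00 − $9,520.00 = $210,493.00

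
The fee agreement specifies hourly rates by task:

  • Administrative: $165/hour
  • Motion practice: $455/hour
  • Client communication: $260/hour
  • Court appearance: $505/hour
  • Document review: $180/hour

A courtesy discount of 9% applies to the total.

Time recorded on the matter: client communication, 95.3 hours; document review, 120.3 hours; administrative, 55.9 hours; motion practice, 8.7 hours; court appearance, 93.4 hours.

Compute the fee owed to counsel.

$97,170.71

Administrative: 55.9 × $165 = $9,223.50
Motion practice: 8.7 × $455 = $3,958.50
Client communication: 95.3 × $260 = $24,778.00
Court appearance: 93.4 × $505 = $47,167.00
Document review: 120.3 × $180 = $21,654.00
Subtotal: $106,781.00
Less 9% discount: −$9,610.29
Total: $106,781.00 − $9,610.29 = $97,170.71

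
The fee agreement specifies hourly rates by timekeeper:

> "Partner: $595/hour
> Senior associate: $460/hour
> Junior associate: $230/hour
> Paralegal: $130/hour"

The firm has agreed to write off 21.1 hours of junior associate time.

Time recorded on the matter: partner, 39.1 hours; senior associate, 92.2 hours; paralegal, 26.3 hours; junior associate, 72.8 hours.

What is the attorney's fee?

$80,986.50

Partner: 39.1 × $595 = $23,264.50
Senior associate: 92.2 × $460 = $42,412.00
Junior associate: 72.8 × $230 = $16,744.00
Paralegal: 26.3 × $130 = $3,419.00
Subtotal: $85,839.50
Write-off: 21.1 × $230 = $4,853.00
Total: $85,839.50 − $4,853.00 = $80,986.50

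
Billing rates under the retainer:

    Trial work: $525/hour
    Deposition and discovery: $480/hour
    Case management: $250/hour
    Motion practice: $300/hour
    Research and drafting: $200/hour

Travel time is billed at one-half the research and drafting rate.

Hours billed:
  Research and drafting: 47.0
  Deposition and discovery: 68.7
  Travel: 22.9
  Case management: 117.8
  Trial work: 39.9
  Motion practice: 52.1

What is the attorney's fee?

$110,693.50

Trial work: 39.9 × $525 = $20,947.50
Deposition and discovery: 68.7 × $480 = $32,976.00
Case management: 117.8 × $250 = $29,450.00
Motion practice: 52.1 × $300 = $15,630.00
Research and drafting: 47.0 × $200 = $9,400.00
Subtotal: $20,947.50 + $32,976.00 + $29,450.00 + $15,630.00 + $9,400.00 = $108,403.50
Travel: 22.9 × ($200 ÷ 2) = 22.9 × $100.00 = $2,290.00
Total: $108,403.50 + $2,290.00 = $110,693.50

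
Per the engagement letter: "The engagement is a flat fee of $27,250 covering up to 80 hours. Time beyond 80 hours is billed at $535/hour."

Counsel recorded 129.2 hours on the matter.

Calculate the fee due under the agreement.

$53,572.00

Flat fee: $27,250.00
Excess hours: 129.2 − 80 = 49.2
Overrun: 49.2 × $535 = $26,322.00
Total: $27,250.00 + $26,322.00 = $53,572.00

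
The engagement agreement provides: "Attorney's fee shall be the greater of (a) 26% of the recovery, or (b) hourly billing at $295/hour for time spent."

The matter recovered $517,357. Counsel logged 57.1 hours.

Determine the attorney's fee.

(a) 26% of $517,357 = $134,512.82
(b) 57.1 × $295 = $16,844.50
The greater is (a): $134,512.82.

$134,512.82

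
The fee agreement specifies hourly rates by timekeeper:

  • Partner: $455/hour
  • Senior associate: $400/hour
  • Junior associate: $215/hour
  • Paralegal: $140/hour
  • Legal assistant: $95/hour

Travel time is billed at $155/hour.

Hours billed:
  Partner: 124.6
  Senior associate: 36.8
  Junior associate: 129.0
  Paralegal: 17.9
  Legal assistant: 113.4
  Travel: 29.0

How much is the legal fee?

Partner: 124.6 × $455 = $56,693.00
Senior associate: 36.8 × $400 = $14,720.00
Junior associate: 129.0 × $215 = $27,735.00
Paralegal: 17.9 × $140 = $2,506.00
Legal assistant: 113.4 × $95 = $10,773.00
Subtotal: $56,693.00 + $14,720.00 + $27,735.00 + $2,506.00 + $10,773.00 = $112,427.00
Travel: 29.0 × $155 = $4,495.00
Total: $112,427.00 + $4,495.00 = $116,922.00

$116,922.00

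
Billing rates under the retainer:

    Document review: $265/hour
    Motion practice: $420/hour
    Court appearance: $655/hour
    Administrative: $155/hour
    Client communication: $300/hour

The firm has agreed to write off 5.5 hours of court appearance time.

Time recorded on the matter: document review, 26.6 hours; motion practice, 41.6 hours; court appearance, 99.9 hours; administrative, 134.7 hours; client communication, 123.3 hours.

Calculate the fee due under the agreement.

$144,221.50

Document review: 26.6 × $265 = $7,049.00
Motion practice: 41.6 × $420 = $17,472.00
Court appearance: 99.9 × $655 = $65,434.50
Administrative: 134.7 × $155 = $20,878.50
Client communication: 123.3 × $300 = $36,990.00
Subtotal: $147,824.00
Write-off: 5.5 × $655 = $3,602.50
Total: $147,824.00 − $3,602.50 = $144,221.50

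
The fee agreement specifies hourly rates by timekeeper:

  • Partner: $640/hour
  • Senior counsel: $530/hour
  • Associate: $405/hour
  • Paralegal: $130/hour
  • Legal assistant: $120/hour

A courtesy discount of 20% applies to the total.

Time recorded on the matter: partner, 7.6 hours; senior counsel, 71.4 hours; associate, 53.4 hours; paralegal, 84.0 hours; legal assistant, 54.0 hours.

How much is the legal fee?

$65,386.40

Partner: 7.6 × $640 = $4,864.00
Senior counsel: 71.4 × $530 = $37,842.00
Associate: 53.4 × $405 = $21,627.00
Paralegal: 84.0 × $130 = $10,920.00
Legal assistant: 54.0 × $120 = $6,480.00
Subtotal: $81,733.00
Less 20% discount: −$16,346.60
Total: $81,733.00 − $16,346.60 = $65,386.40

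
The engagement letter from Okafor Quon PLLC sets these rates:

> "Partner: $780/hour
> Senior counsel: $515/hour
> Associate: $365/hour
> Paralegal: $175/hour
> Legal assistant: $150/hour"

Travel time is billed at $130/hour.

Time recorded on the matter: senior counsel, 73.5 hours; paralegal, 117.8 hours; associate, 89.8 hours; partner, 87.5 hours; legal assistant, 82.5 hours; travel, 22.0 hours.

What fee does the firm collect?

Partner: 87.5 × $780 = $68,250.00
Senior counsel: 73.5 × $515 = $37,852.50
Associate: 89.8 × $365 = $32,777.00
Paralegal: 117.8 × $175 = $20,615.00
Legal assistant: 82.5 × $150 = $12,375.00
Subtotal: $68,250.00 + $37,852.50 + $32,777.00 + $20,615.00 + $12,375.00 = $171,869.50
Travel: 22.0 × $130 = $2,860.00
Total: $171,869.50 + $2,860.00 = $174,729.50

$174,729.50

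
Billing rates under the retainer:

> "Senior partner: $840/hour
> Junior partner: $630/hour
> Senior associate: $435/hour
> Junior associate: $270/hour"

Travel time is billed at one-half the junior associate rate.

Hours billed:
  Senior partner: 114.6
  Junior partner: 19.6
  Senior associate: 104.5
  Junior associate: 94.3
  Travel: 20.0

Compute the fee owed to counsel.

Senior partner: 114.6 × $840 = $96,264.00
Junior partner: 19.6 × $630 = $12,348.00
Senior associate: 104.5 × $435 = $45,457.50
Junior associate: 94.3 × $270 = $25,461.00
Subtotal: $96,264.00 + $12,348.00 + $45,457.50 + $25,461.00 = $179,530.50
Travel: 20.0 × ($270 ÷ 2) = 20.0 × $135.00 = $2,700.00
Total: $179,530.50 + $2,700.00 = $182,230.50

$182,230.50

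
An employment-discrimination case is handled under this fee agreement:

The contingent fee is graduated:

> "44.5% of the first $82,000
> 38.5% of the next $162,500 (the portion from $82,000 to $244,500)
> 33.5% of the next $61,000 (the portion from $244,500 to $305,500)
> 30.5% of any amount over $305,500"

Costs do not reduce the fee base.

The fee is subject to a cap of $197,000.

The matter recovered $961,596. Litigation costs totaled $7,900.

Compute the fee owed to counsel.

$197,000.00

Fee base is the gross recovery, $961,596; costs are reimbursed separately.
First $82,000 at 44.5% = $36,490.00
Next $162,500 at 38.5% = $62,562.50
Next $61,000 at 33.5% = $20,435.00
Remaining $656,096 at 30.5% = $200,109.28
Fee: $36,490.00 + $62,562.50 + $20,435.00 + $200,109.28 = $319,596.78
$319,596.78 exceeds the $197,000 cap, so the fee is capped at $197,000.00.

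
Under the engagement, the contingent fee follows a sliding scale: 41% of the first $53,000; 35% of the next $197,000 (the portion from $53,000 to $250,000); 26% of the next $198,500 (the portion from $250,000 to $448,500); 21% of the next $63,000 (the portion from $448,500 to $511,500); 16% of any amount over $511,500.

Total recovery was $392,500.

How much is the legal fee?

First $53,000 at 41% = $21,730.00
Next $197,000 at 35% = $68,950.00
Remaining $142,500 at 26% = $37,050.00
Fee: $21,730.00 + $68,950.00 + $37,050.00 = $127,730.00

$127,730.00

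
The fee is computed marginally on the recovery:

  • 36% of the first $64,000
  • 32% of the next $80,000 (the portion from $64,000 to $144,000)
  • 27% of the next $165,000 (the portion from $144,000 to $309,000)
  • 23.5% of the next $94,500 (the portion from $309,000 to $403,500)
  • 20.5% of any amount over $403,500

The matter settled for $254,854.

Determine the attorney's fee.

First $64,000 at 36% = $23,040.00
Next $80,000 at 32% = $25,600.00
Remaining $110,854 at 27% = $29,930.58
Fee: $23,040.00 + $25,600.00 + $29,930.58 = $78,570.58

$78,570.58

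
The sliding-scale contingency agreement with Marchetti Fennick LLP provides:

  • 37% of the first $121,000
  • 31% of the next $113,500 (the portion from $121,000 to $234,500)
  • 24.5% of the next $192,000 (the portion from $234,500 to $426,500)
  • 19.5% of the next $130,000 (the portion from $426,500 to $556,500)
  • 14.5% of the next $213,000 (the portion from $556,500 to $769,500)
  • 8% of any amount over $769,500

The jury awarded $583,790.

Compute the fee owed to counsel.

First $121,000 at 37% = $44,770.00
Next $113,500 at 31% = $35,185.00
Next $192,000 at 24.5% = $47,040.00
Next $130,000 at 19.5% = $25,350.00
Remaining $27,290 at 14.5% = $3,957.05
Fee: $44,770.00 + $35,185.00 + $47,040.00 + $25,350.00 + $3,957.05 = $156,302.05

$156,302.05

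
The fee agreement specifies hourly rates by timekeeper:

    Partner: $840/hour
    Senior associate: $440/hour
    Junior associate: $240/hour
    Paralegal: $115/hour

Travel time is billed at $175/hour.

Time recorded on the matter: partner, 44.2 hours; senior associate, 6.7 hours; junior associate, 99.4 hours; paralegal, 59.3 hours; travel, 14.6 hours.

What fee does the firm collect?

$73,306.50

Partner: 44.2 × $840 = $37,128.00
Senior associate: 6.7 × $440 = $2,948.00
Junior associate: 99.4 × $240 = $23,856.00
Paralegal: 59.3 × $115 = $6,819.50
Subtotal: $37,128.00 + $2,948.00 + $23,856.00 + $6,819.50 = $70,751.50
Travel: 14.6 × $175 = $2,555.00
Total: $70,751.50 + $2,555.00 = $73,306.50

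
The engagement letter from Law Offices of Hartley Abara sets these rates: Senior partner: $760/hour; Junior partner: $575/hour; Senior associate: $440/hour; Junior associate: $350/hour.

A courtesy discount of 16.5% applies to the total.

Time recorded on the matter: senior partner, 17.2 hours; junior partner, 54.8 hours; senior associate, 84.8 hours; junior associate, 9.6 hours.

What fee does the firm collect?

$71,187.09

Senior partner: 17.2 × $760 = $13,072.00
Junior partner: 54.8 × $575 = $31,510.00
Senior associate: 84.8 × $440 = $37,312.00
Junior associate: 9.6 × $350 = $3,360.00
Subtotal: $85,254.00
Less 16.5% discount: −$14,066.91
Total: $85,254.00 − $14,066.91 = $71,187.09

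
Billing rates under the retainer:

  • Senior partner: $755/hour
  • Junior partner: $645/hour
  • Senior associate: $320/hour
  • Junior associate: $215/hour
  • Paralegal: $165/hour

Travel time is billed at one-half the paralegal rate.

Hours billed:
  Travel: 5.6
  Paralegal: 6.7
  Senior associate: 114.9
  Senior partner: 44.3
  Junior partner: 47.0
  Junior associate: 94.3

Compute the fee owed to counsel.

Senior partner: 44.3 × $755 = $33,446.50
Junior partner: 47.0 × $645 = $30,315.00
Senior associate: 114.9 × $320 = $36,768.00
Junior associate: 94.3 × $215 = $20,274.50
Paralegal: 6.7 × $165 = $1,105.50
Subtotal: $33,446.50 + $30,315.00 + $36,768.00 + $20,274.50 + $1,105.50 = $121,909.50
Travel: 5.6 × ($165 ÷ 2) = 5.6 × $82.50 = $462.00
Total: $121,909.50 + $462.00 = $122,371.50

$122,371.50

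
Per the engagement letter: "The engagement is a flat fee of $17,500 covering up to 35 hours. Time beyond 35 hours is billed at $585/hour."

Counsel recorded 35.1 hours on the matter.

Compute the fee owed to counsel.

Flat fee: $17,500.00
Excess hours: 35.1 − 35 = 0.1
Overrun: 0.1 × $585 = $58.50
Total: $17,500.00 + $58.50 = $17,558.50

$17,558.50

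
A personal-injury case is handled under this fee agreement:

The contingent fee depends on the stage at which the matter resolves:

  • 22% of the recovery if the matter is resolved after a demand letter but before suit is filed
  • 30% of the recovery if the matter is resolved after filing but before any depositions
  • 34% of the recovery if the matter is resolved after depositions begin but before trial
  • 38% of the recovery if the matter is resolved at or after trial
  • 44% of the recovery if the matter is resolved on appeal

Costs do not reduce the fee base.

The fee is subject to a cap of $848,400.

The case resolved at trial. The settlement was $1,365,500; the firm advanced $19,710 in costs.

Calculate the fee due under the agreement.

$518,890.00

Fee base is the gross recovery, $1,365,500; costs are reimbursed separately.
The matter resolved at trial, so the 38% rate applies.
$1,365,500 × 38% = $518,890.00
$518,890.00 is under the $848,400 cap.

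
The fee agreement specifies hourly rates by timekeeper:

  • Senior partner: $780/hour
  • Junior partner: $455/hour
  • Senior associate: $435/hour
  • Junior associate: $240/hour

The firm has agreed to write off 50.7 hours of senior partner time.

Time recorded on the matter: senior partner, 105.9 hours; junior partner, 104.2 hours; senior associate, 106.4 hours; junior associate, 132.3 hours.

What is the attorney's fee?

Senior partner: 105.9 × $780 = $82,602.00
Junior partner: 104.2 × $455 = $47,411.00
Senior associate: 106.4 × $435 = $46,284.00
Junior associate: 132.3 × $240 = $31,752.00
Subtotal: $208,049.00
Write-off: 50.7 × $780 = $39,546.00
Total: $208,049.00 − $39,546.00 = $168,503.00

$168,503.00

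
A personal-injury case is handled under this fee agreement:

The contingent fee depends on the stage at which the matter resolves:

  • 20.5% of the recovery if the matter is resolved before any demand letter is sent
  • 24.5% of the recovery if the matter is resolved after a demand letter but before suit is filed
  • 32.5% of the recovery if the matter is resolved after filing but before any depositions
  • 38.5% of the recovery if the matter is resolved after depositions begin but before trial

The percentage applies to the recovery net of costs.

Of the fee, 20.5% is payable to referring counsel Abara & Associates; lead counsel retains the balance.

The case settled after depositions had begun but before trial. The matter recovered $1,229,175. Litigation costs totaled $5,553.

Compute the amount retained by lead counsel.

Fee base (net of costs): $1,229,175 − $5,553 = $1,223,622
The matter settled after depositions had begun but before trial, so the 38.5% rate applies.
$1,223,622 × 38.5% = $471,094.47
Referral share: 20.5% of $471,094.47 = $96,574.37; lead counsel retains $471,094.47 − $96,574.37 = $374,520.10.

$374,520.10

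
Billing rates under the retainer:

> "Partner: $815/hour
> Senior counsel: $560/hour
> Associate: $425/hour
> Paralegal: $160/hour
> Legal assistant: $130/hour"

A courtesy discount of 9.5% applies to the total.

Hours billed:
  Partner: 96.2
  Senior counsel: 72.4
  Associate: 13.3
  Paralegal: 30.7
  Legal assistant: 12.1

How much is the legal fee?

Partner: 96.2 × $815 = $78,403.00
Senior counsel: 72.4 × $560 = $40,544.00
Associate: 13.3 × $425 = $5,652.50
Paralegal: 30.7 × $160 = $4,912.00
Legal assistant: 12.1 × $130 = $1,573.00
Subtotal: $131,084.50
Less 9.5% discount: −$12,453.03
Total: $131,084.50 − $12,453.03 = $118,631.47

$118,631.47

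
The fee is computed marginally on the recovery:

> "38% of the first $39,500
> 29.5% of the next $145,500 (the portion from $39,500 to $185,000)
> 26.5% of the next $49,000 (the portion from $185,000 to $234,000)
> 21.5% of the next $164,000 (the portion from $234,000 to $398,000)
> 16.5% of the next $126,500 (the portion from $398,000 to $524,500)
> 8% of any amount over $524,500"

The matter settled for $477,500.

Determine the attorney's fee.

First $39,500 at 38% = $15,010.00
Next $145,500 at 29.5% = $42,922.50
Next $49,000 at 26.5% = $12,985.00
Next $164,000 at 21.5% = $35,260.00
Remaining $79,500 at 16.5% = $13,117.50
Fee: $15,010.00 + $42,922.50 + $12,985.00 + $35,260.00 + $13,117.50 = $119,295.00

$119,295.00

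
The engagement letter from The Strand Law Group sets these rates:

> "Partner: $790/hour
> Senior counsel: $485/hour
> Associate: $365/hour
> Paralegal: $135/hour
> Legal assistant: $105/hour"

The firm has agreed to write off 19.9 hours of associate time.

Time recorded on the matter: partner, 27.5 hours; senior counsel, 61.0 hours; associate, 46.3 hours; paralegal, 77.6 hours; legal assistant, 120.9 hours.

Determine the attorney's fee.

Partner: 27.5 × $790 = $21,725.00
Senior counsel: 61.0 × $485 = $29,585.00
Associate: 46.3 × $365 = $16,899.50
Paralegal: 77.6 × $135 = $10,476.00
Legal assistant: 120.9 × $105 = $12,694.50
Subtotal: $91,380.00
Write-off: 19.9 × $365 = $7,263.50
Total: $91,380.00 − $7,263.50 = $84,116.50

$84,116.50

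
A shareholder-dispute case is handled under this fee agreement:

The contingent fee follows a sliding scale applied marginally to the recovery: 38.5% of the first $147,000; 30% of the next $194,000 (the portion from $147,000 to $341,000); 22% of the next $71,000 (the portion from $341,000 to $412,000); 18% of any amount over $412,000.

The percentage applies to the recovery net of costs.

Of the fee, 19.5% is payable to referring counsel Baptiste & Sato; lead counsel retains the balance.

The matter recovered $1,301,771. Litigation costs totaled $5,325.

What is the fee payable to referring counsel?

Fee base (net of costs): $1,301,771 − $5,325 = $1,296,446
First $147,000 at 38.5% = $56,595.00
Next $194,000 at 30% = $58,200.00
Next $71,000 at 22% = $15,620.00
Remaining $884,446 at 18% = $159,200.28
Fee: $56,595.00 + $58,200.00 + $15,620.00 + $159,200.28 = $289,615.28
Referral share: 19.5% of $289,615.28 = $56,474.98; lead counsel retains $289,615.28 − $56,474.98 = $233,140.30.

$56,474.98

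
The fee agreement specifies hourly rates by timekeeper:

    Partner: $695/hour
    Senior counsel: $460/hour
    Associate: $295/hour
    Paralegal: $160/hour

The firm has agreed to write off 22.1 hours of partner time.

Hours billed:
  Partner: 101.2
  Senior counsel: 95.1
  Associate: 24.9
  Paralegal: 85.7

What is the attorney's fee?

$119,778.00

Partner: 101.2 × $695 = $70,334.00
Senior counsel: 95.1 × $460 = $43,746.00
Associate: 24.9 × $295 = $7,345.50
Paralegal: 85.7 × $160 = $13,712.00
Subtotal: $135,137.50
Write-off: 22.1 × $695 = $15,359.50
Total: $135,137.50 − $15,359.50 = $119,778.00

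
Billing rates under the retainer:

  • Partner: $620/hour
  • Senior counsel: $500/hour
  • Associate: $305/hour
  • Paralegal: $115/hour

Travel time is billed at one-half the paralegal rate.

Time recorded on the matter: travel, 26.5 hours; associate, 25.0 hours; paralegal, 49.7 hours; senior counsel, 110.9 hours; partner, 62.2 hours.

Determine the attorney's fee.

Partner: 62.2 × $620 = $38,564.00
Senior counsel: 110.9 × $500 = $55,450.00
Associate: 25.0 × $305 = $7,625.00
Paralegal: 49.7 × $115 = $5,715.50
Subtotal: $38,564.00 + $55,450.00 + $7,625.00 + $5,715.50 = $107,354.50
Travel: 26.5 × ($115 ÷ 2) = 26.5 × $57.50 = $1,523.75
Total: $107,354.50 + $1,523.75 = $108,878.25

$108,878.25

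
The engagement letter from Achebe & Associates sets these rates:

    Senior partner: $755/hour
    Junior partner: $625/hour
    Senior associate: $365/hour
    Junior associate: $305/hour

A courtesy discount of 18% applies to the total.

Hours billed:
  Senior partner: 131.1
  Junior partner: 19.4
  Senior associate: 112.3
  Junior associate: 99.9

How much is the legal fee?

$149,702.89

Senior partner: 131.1 × $755 = $98,980.50
Junior partner: 19.4 × $625 = $12,125.00
Senior associate: 112.3 × $365 = $40,989.50
Junior associate: 99.9 × $305 = $30,469.50
Subtotal: $182,564.50
Less 18% discount: −$32,861.61
Total: $182,564.50 − $32,861.61 = $149,702.89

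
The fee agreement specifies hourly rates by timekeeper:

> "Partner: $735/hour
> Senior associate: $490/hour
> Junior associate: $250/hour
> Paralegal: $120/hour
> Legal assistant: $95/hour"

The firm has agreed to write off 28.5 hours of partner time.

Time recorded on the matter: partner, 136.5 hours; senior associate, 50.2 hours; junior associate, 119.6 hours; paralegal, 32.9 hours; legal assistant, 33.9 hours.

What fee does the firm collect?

Partner: 136.5 × $735 = $100,327.50
Senior associate: 50.2 × $490 = $24,598.00
Junior associate: 119.6 × $250 = $29,900.00
Paralegal: 32.9 × $120 = $3,948.00
Legal assistant: 33.9 × $95 = $3,220.50
Subtotal: $161,994.00
Write-off: 28.5 × $735 = $20,947.50
Total: $161,994.00 − $20,947.50 = $141,046.50

$141,046.50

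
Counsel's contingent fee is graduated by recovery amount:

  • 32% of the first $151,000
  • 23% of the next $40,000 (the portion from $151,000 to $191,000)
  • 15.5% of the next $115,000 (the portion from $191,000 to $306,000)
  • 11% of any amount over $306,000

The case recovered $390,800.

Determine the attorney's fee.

$84,673.00

First $151,000 at 32% = $48,320.00
Next $40,000 at 23% = $9,200.00
Next $115,000 at 15.5% = $17,825.00
Remaining $84,800 at 11% = $9,328.00
Fee: $48,320.00 + $9,200.00 + $17,825.00 + $9,328.00 = $84,673.00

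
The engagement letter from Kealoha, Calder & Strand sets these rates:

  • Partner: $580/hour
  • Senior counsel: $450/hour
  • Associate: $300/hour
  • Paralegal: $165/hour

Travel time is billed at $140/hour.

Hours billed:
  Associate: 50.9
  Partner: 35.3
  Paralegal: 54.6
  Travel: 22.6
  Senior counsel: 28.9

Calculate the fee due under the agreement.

Partner: 35.3 × $580 = $20,474.00
Senior counsel: 28.9 × $450 = $13,005.00
Associate: 50.9 × $300 = $15,270.00
Paralegal: 54.6 × $165 = $9,009.00
Subtotal: $20,474.00 + $13,005.00 + $15,270.00 + $9,009.00 = $57,758.00
Travel: 22.6 × $140 = $3,164.00
Total: $57,758.00 + $3,164.00 = $60,922.00

$60,922.00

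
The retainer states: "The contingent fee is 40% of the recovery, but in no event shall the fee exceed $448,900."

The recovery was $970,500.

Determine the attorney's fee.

40% of $970,500 = $388,200.00
That is under the $448,900 cap.

$388,200.00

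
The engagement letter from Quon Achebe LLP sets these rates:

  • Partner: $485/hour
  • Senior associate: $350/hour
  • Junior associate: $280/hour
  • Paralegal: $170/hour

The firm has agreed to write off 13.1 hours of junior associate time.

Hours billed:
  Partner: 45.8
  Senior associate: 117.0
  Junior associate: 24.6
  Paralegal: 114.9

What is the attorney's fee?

$85,916.00

Partner: 45.8 × $485 = $22,213.00
Senior associate: 117.0 × $350 = $40,950.00
Junior associate: 24.6 × $280 = $6,888.00
Paralegal: 114.9 × $170 = $19,533.00
Subtotal: $89,584.00
Write-off: 13.1 × $280 = $3,668.00
Total: $89,584.00 − $3,668.00 = $85,916.00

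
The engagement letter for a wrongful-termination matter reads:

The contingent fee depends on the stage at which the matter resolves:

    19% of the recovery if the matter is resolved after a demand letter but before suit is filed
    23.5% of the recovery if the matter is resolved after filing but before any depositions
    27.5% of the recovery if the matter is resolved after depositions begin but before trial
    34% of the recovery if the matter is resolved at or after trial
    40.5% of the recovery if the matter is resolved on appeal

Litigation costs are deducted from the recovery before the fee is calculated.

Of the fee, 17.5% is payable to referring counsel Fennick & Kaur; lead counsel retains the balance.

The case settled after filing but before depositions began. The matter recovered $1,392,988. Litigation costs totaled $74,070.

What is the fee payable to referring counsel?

$54,240.50

Fee base (net of costs): $1,392,988 − $74,070 = $1,318,918
The matter settled after filing but before depositions began, so the 23.5% rate applies.
$1,318,918 × 23.5% = $309,945.73
Referral share: 17.5% of $309,945.73 = $54,240.50; lead counsel retains $309,945.73 − $54,240.50 = $255,705.23.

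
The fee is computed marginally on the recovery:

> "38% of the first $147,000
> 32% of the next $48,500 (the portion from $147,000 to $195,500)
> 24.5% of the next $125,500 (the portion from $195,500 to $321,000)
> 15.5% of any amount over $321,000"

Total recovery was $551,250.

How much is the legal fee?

First $147,000 at 38% = $55,860.00
Next $48,500 at 32% = $15,520.00
Next $125,500 at 24.5% = $30,747.50
Remaining $230,250 at 15.5% = $35,688.75
Fee: $55,860.00 + $15,520.00 + $30,747.50 + $35,688.75 = $137,816.25

$137,816.25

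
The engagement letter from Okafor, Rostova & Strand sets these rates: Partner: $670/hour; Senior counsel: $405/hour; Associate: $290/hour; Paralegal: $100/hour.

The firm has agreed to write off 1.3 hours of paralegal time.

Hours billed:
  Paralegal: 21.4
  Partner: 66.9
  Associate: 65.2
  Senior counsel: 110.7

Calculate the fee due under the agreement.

Partner: 66.9 × $670 = $44,823.00
Senior counsel: 110.7 × $405 = $44,833.50
Associate: 65.2 × $290 = $18,908.00
Paralegal: 21.4 × $100 = $2,140.00
Subtotal: $110,704.50
Write-off: 1.3 × $100 = $130.00
Total: $110,704.50 − $130.00 = $110,574.50

$110,574.50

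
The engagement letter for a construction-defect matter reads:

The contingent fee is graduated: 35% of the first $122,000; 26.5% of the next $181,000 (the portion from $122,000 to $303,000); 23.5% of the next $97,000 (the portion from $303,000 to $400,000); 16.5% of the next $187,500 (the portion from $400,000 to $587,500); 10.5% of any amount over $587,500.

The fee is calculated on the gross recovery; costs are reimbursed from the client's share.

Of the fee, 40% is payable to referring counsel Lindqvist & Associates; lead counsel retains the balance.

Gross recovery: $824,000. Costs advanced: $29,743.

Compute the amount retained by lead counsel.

$101,538.00

Fee base is the gross recovery, $824,000; costs are reimbursed separately.
First $122,000 at 35% = $42,700.00
Next $181,000 at 26.5% = $47,965.00
Next $97,000 at 23.5% = $22,795.00
Next $187,500 at 16.5% = $30,937.50
Remaining $236,500 at 10.5% = $24,832.50
Fee: $42,700.00 + $47,965.00 + $22,795.00 + $30,937.50 + $24,832.50 = $169,230.00
Referral share: 40% of $169,230.00 = $67,692.00; lead counsel retains $169,230.00 − $67,692.00 = $101,538.00.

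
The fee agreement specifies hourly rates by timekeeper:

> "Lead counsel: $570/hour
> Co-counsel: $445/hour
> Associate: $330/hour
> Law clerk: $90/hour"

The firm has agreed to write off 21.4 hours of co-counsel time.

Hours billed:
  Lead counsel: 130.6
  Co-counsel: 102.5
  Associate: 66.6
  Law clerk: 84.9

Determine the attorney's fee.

Lead counsel: 130.6 × $570 = $74,442.00
Co-counsel: 102.5 × $445 = $45,612.50
Associate: 66.6 × $330 = $21,978.00
Law clerk: 84.9 × $90 = $7,641.00
Subtotal: $149,673.50
Write-off: 21.4 × $445 = $9,523.00
Total: $149,673.50 − $9,523.00 = $140,150.50

$140,150.50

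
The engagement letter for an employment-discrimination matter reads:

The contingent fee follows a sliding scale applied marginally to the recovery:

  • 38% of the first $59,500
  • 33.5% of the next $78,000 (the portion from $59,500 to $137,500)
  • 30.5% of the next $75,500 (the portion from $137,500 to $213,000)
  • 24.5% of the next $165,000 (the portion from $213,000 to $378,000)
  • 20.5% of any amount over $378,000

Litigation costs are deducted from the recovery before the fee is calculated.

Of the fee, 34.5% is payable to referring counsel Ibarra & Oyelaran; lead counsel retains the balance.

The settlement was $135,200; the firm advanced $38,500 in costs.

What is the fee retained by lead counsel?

$22,972.16

Fee base (net of costs): $135,200 − $38,500 = $96,700
First $59,500 at 38% = $22,610.00
Remaining $37,200 at 33.5% = $12,462.00
Fee: $22,610.00 + $12,462.00 = $35,072.00
Referral share: 34.5% of $35,072.00 = $12,099.84; lead counsel retains $35,072.00 − $12,099.84 = $22,972.16.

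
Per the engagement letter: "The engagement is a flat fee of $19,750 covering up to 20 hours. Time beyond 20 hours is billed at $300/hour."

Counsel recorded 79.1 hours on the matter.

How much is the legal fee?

$37,480.00

Flat fee: $19,750.00
Excess hours: 79.1 − 20 = 59.1
Overrun: 59.1 × $300 = $17,730.00
Total: $19,750.00 + $17,730.00 = $37,480.00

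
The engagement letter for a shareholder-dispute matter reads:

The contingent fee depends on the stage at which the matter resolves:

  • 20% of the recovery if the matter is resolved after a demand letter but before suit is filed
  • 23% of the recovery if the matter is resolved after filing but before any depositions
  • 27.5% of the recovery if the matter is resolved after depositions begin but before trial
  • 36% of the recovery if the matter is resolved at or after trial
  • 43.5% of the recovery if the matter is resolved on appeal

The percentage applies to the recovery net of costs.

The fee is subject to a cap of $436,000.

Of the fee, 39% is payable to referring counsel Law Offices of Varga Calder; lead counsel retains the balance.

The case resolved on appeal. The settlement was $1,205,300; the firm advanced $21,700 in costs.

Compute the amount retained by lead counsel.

$265,960.00

Fee base (net of costs): $1,205,300 − $21,700 = $1,183,600
The matter resolved on appeal, so the 43.5% rate applies.
$1,183,600 × 43.5% = $514,866.00
$514,866.00 exceeds the $436,000 cap, so the fee is capped at $436,000.00.
Referral share: 39% of $436,000.00 = $170,040.00; lead counsel retains $436,000.00 − $170,040.00 = $265,960.00.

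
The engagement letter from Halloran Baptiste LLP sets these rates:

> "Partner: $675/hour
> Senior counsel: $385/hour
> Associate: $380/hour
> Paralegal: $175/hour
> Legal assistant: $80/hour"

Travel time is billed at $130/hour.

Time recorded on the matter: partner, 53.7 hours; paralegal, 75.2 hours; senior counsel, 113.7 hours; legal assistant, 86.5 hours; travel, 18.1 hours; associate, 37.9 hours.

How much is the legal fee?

Partner: 53.7 × $675 = $36,247.50
Senior counsel: 113.7 × $385 = $43,774.50
Associate: 37.9 × $380 = $14,402.00
Paralegal: 75.2 × $175 = $13,160.00
Legal assistant: 86.5 × $80 = $6,920.00
Subtotal: $36,247.50 + $43,774.50 + $14,402.00 + $13,160.00 + $6,920.00 = $114,504.00
Travel: 18.1 × $130 = $2,353.00
Total: $114,504.00 + $2,353.00 = $116,857.00

$116,857.00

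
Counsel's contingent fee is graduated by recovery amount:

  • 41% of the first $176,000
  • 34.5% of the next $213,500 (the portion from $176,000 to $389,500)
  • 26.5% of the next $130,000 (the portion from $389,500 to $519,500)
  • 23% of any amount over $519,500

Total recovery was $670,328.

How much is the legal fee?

$214,957.94

First $176,000 at 41% = $72,160.00
Next $213,500 at 34.5% = $73,657.50
Next $130,000 at 26.5% = $34,450.00
Remaining $150,828 at 23% = $34,690.44
Fee: $72,160.00 + $73,657.50 + $34,450.00 + $34,690.44 = $214,957.94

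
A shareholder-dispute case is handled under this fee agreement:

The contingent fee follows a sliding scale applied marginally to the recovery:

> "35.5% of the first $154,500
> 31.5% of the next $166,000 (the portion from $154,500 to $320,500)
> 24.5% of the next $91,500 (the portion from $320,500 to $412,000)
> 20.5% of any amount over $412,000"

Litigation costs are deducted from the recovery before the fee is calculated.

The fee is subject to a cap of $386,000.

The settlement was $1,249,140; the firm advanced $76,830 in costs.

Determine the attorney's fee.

Fee base (net of costs): $1,249,140 − $76,830 = $1,172,310
First $154,500 at 35.5% = $54,847.50
Next $166,000 at 31.5% = $52,290.00
Next $91,500 at 24.5% = $22,417.50
Remaining $760,310 at 20.5% = $155,863.55
Fee: $54,847.50 + $52,290.00 + $22,417.50 + $155,863.55 = $285,418.55
$285,418.55 is under the $386,000 cap.

$285,418.55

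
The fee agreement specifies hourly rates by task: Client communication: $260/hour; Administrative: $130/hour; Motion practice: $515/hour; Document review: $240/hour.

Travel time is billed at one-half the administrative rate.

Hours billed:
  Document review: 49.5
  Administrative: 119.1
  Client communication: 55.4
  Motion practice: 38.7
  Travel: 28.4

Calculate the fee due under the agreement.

Client communication: 55.4 × $260 = $14,404.00
Administrative: 119.1 × $130 = $15,483.00
Motion practice: 38.7 × $515 = $19,930.50
Document review: 49.5 × $240 = $11,880.00
Subtotal: $14,404.00 + $15,483.00 + $19,930.50 + $11,880.00 = $61,697.50
Travel: 28.4 × ($130 ÷ 2) = 28.4 × $65.00 = $1,846.00
Total: $61,697.50 + $1,846.00 = $63,543.50

$63,543.50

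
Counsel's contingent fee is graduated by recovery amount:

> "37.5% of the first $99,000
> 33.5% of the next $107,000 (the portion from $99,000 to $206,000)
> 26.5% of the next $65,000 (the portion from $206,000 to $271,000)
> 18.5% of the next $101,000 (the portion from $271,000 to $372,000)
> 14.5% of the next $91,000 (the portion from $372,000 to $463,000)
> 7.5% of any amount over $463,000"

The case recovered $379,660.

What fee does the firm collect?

$109,990.70

First $99,000 at 37.5% = $37,125.00
Next $107,000 at 33.5% = $35,845.00
Next $65,000 at 26.5% = $17,225.00
Next $101,000 at 18.5% = $18,685.00
Remaining $7,660 at 14.5% = $1,110.70
Fee: $37,125.00 + $35,845.00 + $17,225.00 + $18,685.00 + $1,110.70 = $109,990.70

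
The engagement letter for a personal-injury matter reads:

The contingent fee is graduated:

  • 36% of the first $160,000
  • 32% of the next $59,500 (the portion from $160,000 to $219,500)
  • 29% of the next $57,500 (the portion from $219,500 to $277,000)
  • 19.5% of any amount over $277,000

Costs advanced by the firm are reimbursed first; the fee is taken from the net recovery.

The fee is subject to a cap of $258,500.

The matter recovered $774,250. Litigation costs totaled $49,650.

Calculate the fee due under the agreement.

Fee base (net of costs): $774,250 − $49,650 = $724,600
First $160,000 at 36% = $57,600.00
Next $59,500 at 32% = $19,040.00
Next $57,500 at 29% = $16,675.00
Remaining $447,600 at 19.5% = $87,282.00
Fee: $57,600.00 + $19,040.00 + $16,675.00 + $87,282.00 = $180,597.00
$180,597.00 is under the $258,500 cap.

$180,597.00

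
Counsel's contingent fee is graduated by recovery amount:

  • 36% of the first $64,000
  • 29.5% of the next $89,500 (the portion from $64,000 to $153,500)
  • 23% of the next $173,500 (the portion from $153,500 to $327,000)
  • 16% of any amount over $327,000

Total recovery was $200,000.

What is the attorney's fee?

$60,137.50

First $64,000 at 36% = $23,040.00
Next $89,500 at 29.5% = $26,402.50
Remaining $46,500 at 23% = $10,695.00
Fee: $23,040.00 + $26,402.50 + $10,695.00 = $60,137.50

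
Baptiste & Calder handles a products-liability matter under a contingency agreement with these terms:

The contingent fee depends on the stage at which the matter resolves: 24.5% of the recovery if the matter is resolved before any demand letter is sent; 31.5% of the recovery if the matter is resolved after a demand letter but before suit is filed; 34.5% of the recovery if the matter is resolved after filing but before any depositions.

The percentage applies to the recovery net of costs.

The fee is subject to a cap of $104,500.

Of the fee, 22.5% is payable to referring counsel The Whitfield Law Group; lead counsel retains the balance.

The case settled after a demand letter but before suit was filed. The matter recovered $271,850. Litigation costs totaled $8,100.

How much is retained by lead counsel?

$64,387.97

Fee base (net of costs): $271,850 − $8,100 = $263,750
The matter settled after a demand letter but before suit was filed, so the 31.5% rate applies.
$263,750 × 31.5% = $83,081.25
$83,081.25 is under the $104,500 cap.
Referral share: 22.5% of $83,081.25 = $18,693.28; lead counsel retains $83,081.25 − $18,693.28 = $64,387.97.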